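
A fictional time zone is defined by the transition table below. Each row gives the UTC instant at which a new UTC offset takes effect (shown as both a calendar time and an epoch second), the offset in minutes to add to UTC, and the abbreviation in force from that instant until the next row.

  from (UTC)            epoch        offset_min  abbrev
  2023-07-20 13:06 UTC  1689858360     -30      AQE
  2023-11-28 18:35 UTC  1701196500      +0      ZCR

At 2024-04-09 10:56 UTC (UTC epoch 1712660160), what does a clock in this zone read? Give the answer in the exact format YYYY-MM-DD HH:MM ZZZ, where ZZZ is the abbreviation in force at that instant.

Query: 2024-04-09 10:56 UTC
Rule 2/2 (ZCR, +00:00): 2023-11-28 18:35 UTC ≤ query < +∞
10·60 + 56 + 0 = 656 min
656 = 0·1440 + 656; 656 = 10·60 + 56 → 10:56, same day
→ 2024-04-09 10:56 ZCR

2024-04-09 10:56 ZCR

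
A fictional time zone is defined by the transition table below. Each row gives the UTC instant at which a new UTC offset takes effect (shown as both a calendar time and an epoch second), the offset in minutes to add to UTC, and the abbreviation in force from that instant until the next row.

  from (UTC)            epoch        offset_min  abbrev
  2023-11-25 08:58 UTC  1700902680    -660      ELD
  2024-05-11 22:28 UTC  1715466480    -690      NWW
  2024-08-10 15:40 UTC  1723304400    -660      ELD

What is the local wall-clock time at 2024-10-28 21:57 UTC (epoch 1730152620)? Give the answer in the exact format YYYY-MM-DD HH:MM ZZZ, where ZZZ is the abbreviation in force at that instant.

Query: 2024-10-28 21:57 UTC
Rule 3/3 (ELD, -11:00): 2024-08-10 15:40 UTC ≤ query < +∞
21·60 + 57 - 660 = 657 min
657 = 0·1440 + 657; 657 = 10·60 + 57 → 10:57, same day
→ 2024-10-28 10:57 ELD

2024-10-28 10:57 ELD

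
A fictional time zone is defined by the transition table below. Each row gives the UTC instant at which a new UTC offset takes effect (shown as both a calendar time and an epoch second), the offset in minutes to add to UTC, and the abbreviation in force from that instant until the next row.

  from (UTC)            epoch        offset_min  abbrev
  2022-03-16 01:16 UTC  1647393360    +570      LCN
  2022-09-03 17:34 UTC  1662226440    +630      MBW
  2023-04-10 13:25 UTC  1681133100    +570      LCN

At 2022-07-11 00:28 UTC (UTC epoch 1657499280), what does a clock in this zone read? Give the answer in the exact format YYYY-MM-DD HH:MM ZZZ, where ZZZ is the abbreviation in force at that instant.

Query: 2022-07-11 00:28 UTC
Rule 1/3 (LCN, +09:30): 2022-03-16 01:16 UTC ≤ query < 2022-09-03 17:34 UTC
0·60 + 28 + 570 = 598 min
598 = 0·1440 + 598; 598 = 9·60 + 58 → 09:58, same day
→ 2022-07-11 09:58 LCN

2022-07-11 09:58 LCN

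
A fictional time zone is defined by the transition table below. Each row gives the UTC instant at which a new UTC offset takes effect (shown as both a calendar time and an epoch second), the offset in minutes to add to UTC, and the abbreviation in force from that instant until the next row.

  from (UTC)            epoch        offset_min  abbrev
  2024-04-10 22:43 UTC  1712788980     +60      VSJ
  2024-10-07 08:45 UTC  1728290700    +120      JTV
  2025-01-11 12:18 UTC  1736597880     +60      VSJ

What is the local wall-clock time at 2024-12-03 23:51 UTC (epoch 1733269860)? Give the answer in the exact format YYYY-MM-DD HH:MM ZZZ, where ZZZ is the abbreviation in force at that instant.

2024-12-04 01:51 JTV

Query: 2024-12-03 23:51 UTC
Rule 2/3 (JTV, +02:00): 2024-10-07 08:45 UTC ≤ query < 2025-01-11 12:18 UTC
23·60 + 51 + 120 = 1551 min
1551 = 1·1440 + 111; 111 = 1·60 + 51 → 01:51, 2024-12-03 + 1 day = 2024-12-04
→ 2024-12-04 01:51 JTV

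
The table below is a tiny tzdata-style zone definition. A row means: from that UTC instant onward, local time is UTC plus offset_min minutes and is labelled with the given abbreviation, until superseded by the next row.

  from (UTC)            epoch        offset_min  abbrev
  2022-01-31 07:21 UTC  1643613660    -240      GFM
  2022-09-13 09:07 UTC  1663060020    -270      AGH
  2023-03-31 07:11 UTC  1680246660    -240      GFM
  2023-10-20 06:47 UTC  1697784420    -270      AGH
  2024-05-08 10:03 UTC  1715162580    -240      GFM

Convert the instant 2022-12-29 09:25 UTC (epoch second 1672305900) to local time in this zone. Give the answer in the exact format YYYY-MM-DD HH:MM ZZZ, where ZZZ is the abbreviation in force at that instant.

2022-12-29 04:55 AGH

Query: 2022-12-29 09:25 UTC
Rule 2/5 (AGH, -04:30): 2022-09-13 09:07 UTC ≤ query < 2023-03-31 07:11 UTC
9·60 + 25 - 270 = 295 min
295 = 0·1440 + 295; 295 = 4·60 + 55 → 04:55, same day
→ 2022-12-29 04:55 AGH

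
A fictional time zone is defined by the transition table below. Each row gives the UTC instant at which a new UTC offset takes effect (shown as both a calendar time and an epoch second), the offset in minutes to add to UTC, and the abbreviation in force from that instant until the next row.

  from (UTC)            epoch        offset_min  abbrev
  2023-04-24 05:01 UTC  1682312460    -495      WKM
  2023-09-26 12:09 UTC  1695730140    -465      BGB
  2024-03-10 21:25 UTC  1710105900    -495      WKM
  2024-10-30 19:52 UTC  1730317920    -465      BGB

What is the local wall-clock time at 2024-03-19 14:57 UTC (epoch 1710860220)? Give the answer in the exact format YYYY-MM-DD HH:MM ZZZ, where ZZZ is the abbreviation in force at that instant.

2024-03-19 06:42 WKM

Query: 2024-03-19 14:57 UTC
Rule 3/4 (WKM, -08:15): 2024-03-10 21:25 UTC ≤ query < 2024-10-30 19:52 UTC
14·60 + 57 - 495 = 402 min
402 = 0·1440 + 402; 402 = 6·60 + 42 → 06:42, same day
→ 2024-03-19 06:42 WKM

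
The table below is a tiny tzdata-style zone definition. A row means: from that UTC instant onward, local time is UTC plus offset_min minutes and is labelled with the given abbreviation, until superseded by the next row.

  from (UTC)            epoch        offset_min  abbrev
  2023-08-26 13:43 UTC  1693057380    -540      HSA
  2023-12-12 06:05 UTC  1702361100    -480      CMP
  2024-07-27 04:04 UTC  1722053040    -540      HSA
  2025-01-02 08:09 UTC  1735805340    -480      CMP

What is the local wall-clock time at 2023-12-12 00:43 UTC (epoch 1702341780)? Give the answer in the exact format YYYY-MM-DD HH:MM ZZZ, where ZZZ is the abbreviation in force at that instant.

Query: 2023-12-12 00:43 UTC
Rule 1/4 (HSA, -09:00): 2023-08-26 13:43 UTC ≤ query < 2023-12-12 06:05 UTC
0·60 + 43 - 540 = -497 min
-497 = -1·1440 + 943; 943 = 15·60 + 43 → 15:43, 2023-12-12 - 1 day = 2023-12-11
→ 2023-12-11 15:43 HSA

2023-12-11 15:43 HSA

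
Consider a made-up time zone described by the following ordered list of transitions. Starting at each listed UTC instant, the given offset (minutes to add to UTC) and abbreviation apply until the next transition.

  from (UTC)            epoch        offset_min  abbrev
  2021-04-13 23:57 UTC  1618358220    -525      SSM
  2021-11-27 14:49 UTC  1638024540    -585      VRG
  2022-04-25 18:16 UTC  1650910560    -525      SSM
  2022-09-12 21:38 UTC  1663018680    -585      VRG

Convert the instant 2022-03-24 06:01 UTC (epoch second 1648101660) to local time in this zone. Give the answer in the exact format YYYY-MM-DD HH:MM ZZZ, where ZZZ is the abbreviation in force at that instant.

Query: 2022-03-24 06:01 UTC
Rule 2/4 (VRG, -09:45): 2021-11-27 14:49 UTC ≤ query < 2022-04-25 18:16 UTC
6·60 + 1 - 585 = -224 min
-224 = -1·1440 + 1216; 1216 = 20·60 + 16 → 20:16, 2022-03-24 - 1 day = 2022-03-23
→ 2022-03-23 20:16 VRG

2022-03-23 20:16 VRG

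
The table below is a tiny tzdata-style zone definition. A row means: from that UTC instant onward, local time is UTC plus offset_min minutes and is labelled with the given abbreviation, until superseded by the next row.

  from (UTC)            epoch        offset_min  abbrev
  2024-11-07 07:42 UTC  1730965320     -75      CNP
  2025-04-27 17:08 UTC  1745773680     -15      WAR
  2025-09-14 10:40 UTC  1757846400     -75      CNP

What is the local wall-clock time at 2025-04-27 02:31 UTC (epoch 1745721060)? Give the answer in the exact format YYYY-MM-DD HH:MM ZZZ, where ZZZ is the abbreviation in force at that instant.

2025-04-27 01:16 CNP

Query: 2025-04-27 02:31 UTC
Rule 1/3 (CNP, -01:15): 2024-11-07 07:42 UTC ≤ query < 2025-04-27 17:08 UTC
2·60 + 31 - 75 = 76 min
76 = 0·1440 + 76; 76 = 1·60 + 16 → 01:16, same day
→ 2025-04-27 01:16 CNP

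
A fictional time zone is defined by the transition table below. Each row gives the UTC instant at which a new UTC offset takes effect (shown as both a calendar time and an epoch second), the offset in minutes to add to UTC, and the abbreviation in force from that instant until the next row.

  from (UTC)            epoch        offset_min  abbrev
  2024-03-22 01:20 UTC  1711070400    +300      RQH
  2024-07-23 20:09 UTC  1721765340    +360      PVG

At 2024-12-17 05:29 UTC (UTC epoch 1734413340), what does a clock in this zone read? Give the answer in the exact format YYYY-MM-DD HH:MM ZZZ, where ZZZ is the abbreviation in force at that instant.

2024-12-17 11:29 PVG

Query: 2024-12-17 05:29 UTC
Rule 2/2 (PVG, +06:00): 2024-07-23 20:09 UTC ≤ query < +∞
5·60 + 29 + 360 = 689 min
689 = 0·1440 + 689; 689 = 11·60 + 29 → 11:29, same day
→ 2024-12-17 11:29 PVG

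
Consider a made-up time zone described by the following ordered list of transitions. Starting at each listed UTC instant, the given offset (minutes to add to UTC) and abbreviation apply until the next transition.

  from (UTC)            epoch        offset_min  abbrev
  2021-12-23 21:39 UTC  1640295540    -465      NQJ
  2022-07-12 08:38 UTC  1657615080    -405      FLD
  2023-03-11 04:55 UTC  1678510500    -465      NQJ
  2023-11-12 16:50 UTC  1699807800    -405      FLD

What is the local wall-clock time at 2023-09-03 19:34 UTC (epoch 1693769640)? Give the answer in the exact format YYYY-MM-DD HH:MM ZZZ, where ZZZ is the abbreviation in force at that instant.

Query: 2023-09-03 19:34 UTC
Rule 3/4 (NQJ, -07:45): 2023-03-11 04:55 UTC ≤ query < 2023-11-12 16:50 UTC
19·60 + 34 - 465 = 709 min
709 = 0·1440 + 709; 709 = 11·60 + 49 → 11:49, same day
→ 2023-09-03 11:49 NQJ

2023-09-03 11:49 NQJ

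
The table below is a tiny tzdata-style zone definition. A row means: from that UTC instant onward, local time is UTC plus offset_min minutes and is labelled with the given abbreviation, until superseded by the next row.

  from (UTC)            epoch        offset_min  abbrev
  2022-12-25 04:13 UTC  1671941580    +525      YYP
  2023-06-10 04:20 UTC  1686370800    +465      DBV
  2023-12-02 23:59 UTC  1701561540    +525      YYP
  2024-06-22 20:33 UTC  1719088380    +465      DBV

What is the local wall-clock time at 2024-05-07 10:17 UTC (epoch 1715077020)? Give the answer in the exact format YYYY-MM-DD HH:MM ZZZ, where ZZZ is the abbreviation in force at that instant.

2024-05-07 19:02 YYP

Query: 2024-05-07 10:17 UTC
Rule 3/4 (YYP, +08:45): 2023-12-02 23:59 UTC ≤ query < 2024-06-22 20:33 UTC
10·60 + 17 + 525 = 1142 min
1142 = 0·1440 + 1142; 1142 = 19·60 + 2 → 19:02, same day
→ 2024-05-07 19:02 YYP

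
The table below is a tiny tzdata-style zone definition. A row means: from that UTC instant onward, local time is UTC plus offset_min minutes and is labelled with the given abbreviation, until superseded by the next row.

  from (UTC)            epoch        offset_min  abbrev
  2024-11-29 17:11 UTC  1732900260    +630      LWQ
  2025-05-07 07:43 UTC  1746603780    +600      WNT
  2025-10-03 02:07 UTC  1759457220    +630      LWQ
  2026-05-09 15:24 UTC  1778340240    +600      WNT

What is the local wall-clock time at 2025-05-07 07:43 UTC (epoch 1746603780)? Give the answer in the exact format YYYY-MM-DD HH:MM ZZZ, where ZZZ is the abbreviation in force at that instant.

Query: 2025-05-07 07:43 UTC
Rule 2/4 (WNT, +10:00): 2025-05-07 07:43 UTC ≤ query < 2025-10-03 02:07 UTC
7·60 + 43 + 600 = 1063 min
1063 = 0·1440 + 1063; 1063 = 17·60 + 43 → 17:43, same day
→ 2025-05-07 17:43 WNT

2025-05-07 17:43 WNT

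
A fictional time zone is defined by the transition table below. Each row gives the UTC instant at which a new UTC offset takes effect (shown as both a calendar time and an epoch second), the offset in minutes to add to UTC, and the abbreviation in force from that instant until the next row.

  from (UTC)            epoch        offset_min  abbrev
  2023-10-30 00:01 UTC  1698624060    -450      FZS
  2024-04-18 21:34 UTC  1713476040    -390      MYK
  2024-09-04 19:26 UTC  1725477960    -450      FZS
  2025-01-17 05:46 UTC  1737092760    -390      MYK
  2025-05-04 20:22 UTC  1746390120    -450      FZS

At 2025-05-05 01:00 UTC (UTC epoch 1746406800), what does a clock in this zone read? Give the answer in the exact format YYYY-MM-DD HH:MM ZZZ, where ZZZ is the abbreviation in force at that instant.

2025-05-04 17:30 FZS

Query: 2025-05-05 01:00 UTC
Rule 5/5 (FZS, -07:30): 2025-05-04 20:22 UTC ≤ query < +∞
1·60 + 0 - 450 = -390 min
-390 = -1·1440 + 1050; 1050 = 17·60 + 30 → 17:30, 2025-05-05 - 1 day = 2025-05-04
→ 2025-05-04 17:30 FZS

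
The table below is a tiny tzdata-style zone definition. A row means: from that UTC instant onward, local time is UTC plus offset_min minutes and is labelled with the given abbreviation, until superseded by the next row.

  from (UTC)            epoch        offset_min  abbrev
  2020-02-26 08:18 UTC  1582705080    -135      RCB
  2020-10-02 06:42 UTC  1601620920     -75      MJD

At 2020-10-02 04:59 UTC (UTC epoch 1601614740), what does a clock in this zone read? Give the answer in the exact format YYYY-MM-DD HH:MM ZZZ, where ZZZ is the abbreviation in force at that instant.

Query: 2020-10-02 04:59 UTC
Rule 1/2 (RCB, -02:15): 2020-02-26 08:18 UTC ≤ query < 2020-10-02 06:42 UTC
4·60 + 59 - 135 = 164 min
164 = 0·1440 + 164; 164 = 2·60 + 44 → 02:44, same day
→ 2020-10-02 02:44 RCB

2020-10-02 02:44 RCB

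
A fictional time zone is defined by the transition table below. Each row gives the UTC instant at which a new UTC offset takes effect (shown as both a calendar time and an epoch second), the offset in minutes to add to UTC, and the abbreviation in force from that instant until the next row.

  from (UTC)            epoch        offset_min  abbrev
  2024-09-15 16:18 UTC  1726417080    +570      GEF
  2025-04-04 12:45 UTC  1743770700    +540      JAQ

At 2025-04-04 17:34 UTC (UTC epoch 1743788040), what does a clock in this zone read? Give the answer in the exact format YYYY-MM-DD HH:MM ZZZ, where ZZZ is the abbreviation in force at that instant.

Query: 2025-04-04 17:34 UTC
Rule 2/2 (JAQ, +09:00): 2025-04-04 12:45 UTC ≤ query < +∞
17·60 + 34 + 540 = 1594 min
1594 = 1·1440 + 154; 154 = 2·60 + 34 → 02:34, 2025-04-04 + 1 day = 2025-04-05
→ 2025-04-05 02:34 JAQ

2025-04-05 02:34 JAQ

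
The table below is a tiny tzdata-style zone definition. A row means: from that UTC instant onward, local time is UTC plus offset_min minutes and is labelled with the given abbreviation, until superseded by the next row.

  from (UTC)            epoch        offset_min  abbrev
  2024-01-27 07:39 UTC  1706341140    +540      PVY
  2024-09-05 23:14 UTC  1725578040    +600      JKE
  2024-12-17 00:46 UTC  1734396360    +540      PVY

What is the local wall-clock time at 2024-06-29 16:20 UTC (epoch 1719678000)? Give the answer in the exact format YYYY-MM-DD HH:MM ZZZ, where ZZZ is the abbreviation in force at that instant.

2024-06-30 01:20 PVY

Query: 2024-06-29 16:20 UTC
Rule 1/3 (PVY, +09:00): 2024-01-27 07:39 UTC ≤ query < 2024-09-05 23:14 UTC
16·60 + 20 + 540 = 1520 min
1520 = 1·1440 + 80; 80 = 1·60 + 20 → 01:20, 2024-06-29 + 1 day = 2024-06-30
→ 2024-06-30 01:20 PVY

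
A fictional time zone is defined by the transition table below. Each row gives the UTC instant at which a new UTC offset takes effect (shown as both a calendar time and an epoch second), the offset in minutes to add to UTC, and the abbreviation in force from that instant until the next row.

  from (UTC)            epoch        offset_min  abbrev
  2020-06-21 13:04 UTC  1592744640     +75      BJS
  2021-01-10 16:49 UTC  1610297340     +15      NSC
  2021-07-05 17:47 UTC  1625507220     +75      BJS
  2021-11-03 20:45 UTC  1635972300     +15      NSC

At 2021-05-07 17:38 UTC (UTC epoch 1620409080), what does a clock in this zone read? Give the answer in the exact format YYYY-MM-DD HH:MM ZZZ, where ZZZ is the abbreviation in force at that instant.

Query: 2021-05-07 17:38 UTC
Rule 2/4 (NSC, +00:15): 2021-01-10 16:49 UTC ≤ query < 2021-07-05 17:47 UTC
17·60 + 38 + 15 = 1073 min
1073 = 0·1440 + 1073; 1073 = 17·60 + 53 → 17:53, same day
→ 2021-05-07 17:53 NSC

2021-05-07 17:53 NSC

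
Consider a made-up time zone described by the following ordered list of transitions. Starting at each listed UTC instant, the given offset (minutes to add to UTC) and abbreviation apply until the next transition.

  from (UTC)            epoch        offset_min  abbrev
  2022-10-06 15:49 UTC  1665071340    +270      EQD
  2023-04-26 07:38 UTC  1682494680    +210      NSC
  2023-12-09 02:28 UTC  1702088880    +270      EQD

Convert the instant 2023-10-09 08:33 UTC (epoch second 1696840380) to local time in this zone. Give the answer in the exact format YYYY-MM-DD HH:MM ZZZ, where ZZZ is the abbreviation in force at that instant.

Query: 2023-10-09 08:33 UTC
Rule 2/3 (NSC, +03:30): 2023-04-26 07:38 UTC ≤ query < 2023-12-09 02:28 UTC
8·60 + 33 + 210 = 723 min
723 = 0·1440 + 723; 723 = 12·60 + 3 → 12:03, same day
→ 2023-10-09 12:03 NSC

2023-10-09 12:03 NSC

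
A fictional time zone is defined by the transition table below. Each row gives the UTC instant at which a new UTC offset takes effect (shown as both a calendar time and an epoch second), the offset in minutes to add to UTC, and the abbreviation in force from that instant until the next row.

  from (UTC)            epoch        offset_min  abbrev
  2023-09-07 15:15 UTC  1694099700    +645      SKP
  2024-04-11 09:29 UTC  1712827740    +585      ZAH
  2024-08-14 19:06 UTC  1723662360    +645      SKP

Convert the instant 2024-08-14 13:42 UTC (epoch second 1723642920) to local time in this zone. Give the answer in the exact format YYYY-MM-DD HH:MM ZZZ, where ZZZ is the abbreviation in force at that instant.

Query: 2024-08-14 13:42 UTC
Rule 2/3 (ZAH, +09:45): 2024-04-11 09:29 UTC ≤ query < 2024-08-14 19:06 UTC
13·60 + 42 + 585 = 1407 min
1407 = 0·1440 + 1407; 1407 = 23·60 + 27 → 23:27, same day
→ 2024-08-14 23:27 ZAH

2024-08-14 23:27 ZAH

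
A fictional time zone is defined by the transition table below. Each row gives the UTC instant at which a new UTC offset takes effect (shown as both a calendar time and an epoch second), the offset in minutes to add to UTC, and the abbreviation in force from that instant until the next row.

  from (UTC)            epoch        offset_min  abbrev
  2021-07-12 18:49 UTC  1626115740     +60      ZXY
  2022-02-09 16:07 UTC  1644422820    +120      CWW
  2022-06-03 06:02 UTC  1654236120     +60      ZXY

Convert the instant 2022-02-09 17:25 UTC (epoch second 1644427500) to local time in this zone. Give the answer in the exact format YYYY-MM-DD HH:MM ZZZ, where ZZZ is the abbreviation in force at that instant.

2022-02-09 19:25 CWW

Query: 2022-02-09 17:25 UTC
Rule 2/3 (CWW, +02:00): 2022-02-09 16:07 UTC ≤ query < 2022-06-03 06:02 UTC
17·60 + 25 + 120 = 1165 min
1165 = 0·1440 + 1165; 1165 = 19·60 + 25 → 19:25, same day
→ 2022-02-09 19:25 CWW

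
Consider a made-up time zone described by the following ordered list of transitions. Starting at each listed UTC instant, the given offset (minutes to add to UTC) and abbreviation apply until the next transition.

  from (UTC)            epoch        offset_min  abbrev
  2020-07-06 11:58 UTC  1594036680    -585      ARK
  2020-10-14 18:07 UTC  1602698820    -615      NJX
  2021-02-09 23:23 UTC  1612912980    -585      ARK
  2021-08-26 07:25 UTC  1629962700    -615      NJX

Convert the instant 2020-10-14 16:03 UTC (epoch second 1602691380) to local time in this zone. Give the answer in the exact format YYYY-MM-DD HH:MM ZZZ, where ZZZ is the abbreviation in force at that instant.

2020-10-14 06:18 ARK

Query: 2020-10-14 16:03 UTC
Rule 1/4 (ARK, -09:45): 2020-07-06 11:58 UTC ≤ query < 2020-10-14 18:07 UTC
16·60 + 3 - 585 = 378 min
378 = 0·1440 + 378; 378 = 6·60 + 18 → 06:18, same day
→ 2020-10-14 06:18 ARK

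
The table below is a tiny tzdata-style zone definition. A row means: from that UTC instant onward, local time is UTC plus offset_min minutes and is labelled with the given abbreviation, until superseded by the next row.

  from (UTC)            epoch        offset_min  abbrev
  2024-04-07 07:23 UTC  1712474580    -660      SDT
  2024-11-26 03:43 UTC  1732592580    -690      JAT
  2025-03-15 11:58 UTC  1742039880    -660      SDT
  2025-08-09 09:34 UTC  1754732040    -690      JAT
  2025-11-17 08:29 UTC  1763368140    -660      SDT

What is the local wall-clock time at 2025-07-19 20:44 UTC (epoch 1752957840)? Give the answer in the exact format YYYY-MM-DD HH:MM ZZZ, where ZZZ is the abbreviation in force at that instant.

2025-07-19 09:44 SDT

Query: 2025-07-19 20:44 UTC
Rule 3/5 (SDT, -11:00): 2025-03-15 11:58 UTC ≤ query < 2025-08-09 09:34 UTC
20·60 + 44 - 660 = 584 min
584 = 0·1440 + 584; 584 = 9·60 + 44 → 09:44, same day
→ 2025-07-19 09:44 SDT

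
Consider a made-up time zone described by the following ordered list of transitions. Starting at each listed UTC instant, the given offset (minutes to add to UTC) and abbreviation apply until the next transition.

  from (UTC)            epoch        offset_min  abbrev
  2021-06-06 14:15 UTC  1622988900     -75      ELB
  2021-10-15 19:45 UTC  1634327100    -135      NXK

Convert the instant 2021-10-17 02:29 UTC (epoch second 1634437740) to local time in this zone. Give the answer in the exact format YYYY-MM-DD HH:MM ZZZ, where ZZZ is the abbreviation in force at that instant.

2021-10-17 00:14 NXK

Query: 2021-10-17 02:29 UTC
Rule 2/2 (NXK, -02:15): 2021-10-15 19:45 UTC ≤ query < +∞
2·60 + 29 - 135 = 14 min
14 = 0·1440 + 14; 14 = 0·60 + 14 → 00:14, same day
→ 2021-10-17 00:14 NXK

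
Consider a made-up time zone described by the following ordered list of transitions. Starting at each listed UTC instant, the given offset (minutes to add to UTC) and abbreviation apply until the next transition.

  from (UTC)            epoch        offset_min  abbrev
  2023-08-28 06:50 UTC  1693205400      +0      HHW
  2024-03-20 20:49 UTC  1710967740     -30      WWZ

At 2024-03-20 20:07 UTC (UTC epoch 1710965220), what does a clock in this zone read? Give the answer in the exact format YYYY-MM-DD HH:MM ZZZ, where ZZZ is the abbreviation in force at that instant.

Query: 2024-03-20 20:07 UTC
Rule 1/2 (HHW, +00:00): 2023-08-28 06:50 UTC ≤ query < 2024-03-20 20:49 UTC
20·60 + 7 + 0 = 1207 min
1207 = 0·1440 + 1207; 1207 = 20·60 + 7 → 20:07, same day
→ 2024-03-20 20:07 HHW

2024-03-20 20:07 HHW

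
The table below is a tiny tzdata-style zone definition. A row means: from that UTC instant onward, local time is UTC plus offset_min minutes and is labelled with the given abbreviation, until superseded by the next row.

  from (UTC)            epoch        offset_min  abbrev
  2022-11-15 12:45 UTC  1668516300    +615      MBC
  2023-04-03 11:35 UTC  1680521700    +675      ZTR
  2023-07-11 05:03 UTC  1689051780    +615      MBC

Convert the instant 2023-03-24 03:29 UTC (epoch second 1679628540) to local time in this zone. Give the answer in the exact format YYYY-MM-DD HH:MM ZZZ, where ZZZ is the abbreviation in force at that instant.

2023-03-24 13:44 MBC

Query: 2023-03-24 03:29 UTC
Rule 1/3 (MBC, +10:15): 2022-11-15 12:45 UTC ≤ query < 2023-04-03 11:35 UTC
3·60 + 29 + 615 = 824 min
824 = 0·1440 + 824; 824 = 13·60 + 44 → 13:44, same day
→ 2023-03-24 13:44 MBC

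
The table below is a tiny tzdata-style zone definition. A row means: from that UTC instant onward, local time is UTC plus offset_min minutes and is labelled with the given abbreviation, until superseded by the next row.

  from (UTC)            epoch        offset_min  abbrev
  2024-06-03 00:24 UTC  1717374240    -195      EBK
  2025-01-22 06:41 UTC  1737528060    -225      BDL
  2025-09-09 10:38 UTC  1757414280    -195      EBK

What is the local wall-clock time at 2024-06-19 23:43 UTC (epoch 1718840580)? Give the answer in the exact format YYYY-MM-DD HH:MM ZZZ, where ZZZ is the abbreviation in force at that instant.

2024-06-19 20:28 EBK

Query: 2024-06-19 23:43 UTC
Rule 1/3 (EBK, -03:15): 2024-06-03 00:24 UTC ≤ query < 2025-01-22 06:41 UTC
23·60 + 43 - 195 = 1228 min
1228 = 0·1440 + 1228; 1228 = 20·60 + 28 → 20:28, same day
→ 2024-06-19 20:28 EBK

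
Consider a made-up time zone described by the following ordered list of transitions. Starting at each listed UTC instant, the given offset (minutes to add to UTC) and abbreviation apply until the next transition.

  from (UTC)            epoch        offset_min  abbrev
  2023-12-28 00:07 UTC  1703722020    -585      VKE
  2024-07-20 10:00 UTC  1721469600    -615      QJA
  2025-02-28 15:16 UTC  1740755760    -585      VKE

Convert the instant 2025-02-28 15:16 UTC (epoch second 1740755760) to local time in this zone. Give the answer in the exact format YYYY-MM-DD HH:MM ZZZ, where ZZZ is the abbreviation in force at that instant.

Query: 2025-02-28 15:16 UTC
Rule 3/3 (VKE, -09:45): 2025-02-28 15:16 UTC ≤ query < +∞
15·60 + 16 - 585 = 331 min
331 = 0·1440 + 331; 331 = 5·60 + 31 → 05:31, same day
→ 2025-02-28 05:31 VKE

2025-02-28 05:31 VKE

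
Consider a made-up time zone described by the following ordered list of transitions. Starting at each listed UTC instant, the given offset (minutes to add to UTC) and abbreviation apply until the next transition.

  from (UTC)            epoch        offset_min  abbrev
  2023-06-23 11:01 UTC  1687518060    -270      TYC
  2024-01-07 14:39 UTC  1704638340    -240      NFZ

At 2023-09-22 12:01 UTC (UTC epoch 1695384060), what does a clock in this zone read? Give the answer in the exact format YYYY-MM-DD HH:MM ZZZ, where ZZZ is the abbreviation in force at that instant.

Query: 2023-09-22 12:01 UTC
Rule 1/2 (TYC, -04:30): 2023-06-23 11:01 UTC ≤ query < 2024-01-07 14:39 UTC
12·60 + 1 - 270 = 451 min
451 = 0·1440 + 451; 451 = 7·60 + 31 → 07:31, same day
→ 2023-09-22 07:31 TYC

2023-09-22 07:31 TYC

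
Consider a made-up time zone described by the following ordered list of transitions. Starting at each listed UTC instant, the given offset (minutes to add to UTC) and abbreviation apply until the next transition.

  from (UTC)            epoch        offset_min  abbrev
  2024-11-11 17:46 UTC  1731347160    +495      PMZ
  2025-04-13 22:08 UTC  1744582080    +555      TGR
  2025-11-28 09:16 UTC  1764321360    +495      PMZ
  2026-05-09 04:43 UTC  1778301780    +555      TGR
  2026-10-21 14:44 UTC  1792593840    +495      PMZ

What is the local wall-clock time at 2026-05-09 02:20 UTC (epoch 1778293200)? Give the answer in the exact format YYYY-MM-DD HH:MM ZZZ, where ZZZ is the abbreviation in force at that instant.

Query: 2026-05-09 02:20 UTC
Rule 3/5 (PMZ, +08:15): 2025-11-28 09:16 UTC ≤ query < 2026-05-09 04:43 UTC
2·60 + 20 + 495 = 635 min
635 = 0·1440 + 635; 635 = 10·60 + 35 → 10:35, same day
→ 2026-05-09 10:35 PMZ

2026-05-09 10:35 PMZ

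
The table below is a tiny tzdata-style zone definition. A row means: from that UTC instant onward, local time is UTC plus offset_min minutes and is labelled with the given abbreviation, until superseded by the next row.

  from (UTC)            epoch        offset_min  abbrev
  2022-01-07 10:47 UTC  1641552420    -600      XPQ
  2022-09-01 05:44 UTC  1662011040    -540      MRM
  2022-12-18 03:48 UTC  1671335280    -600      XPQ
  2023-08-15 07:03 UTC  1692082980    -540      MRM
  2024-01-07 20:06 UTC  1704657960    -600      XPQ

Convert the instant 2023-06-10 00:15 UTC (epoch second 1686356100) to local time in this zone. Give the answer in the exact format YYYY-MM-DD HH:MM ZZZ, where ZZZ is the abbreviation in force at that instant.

2023-06-09 14:15 XPQ

Query: 2023-06-10 00:15 UTC
Rule 3/5 (XPQ, -10:00): 2022-12-18 03:48 UTC ≤ query < 2023-08-15 07:03 UTC
0·60 + 15 - 600 = -585 min
-585 = -1·1440 + 855; 855 = 14·60 + 15 → 14:15, 2023-06-10 - 1 day = 2023-06-09
→ 2023-06-09 14:15 XPQ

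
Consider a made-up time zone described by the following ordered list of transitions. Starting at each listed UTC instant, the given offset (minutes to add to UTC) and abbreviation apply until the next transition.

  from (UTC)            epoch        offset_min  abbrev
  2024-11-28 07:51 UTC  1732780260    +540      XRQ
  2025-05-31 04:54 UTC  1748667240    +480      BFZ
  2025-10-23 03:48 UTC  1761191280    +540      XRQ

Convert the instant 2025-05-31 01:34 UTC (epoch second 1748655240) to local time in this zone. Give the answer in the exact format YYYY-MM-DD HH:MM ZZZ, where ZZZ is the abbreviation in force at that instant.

2025-05-31 10:34 XRQ

Query: 2025-05-31 01:34 UTC
Rule 1/3 (XRQ, +09:00): 2024-11-28 07:51 UTC ≤ query < 2025-05-31 04:54 UTC
1·60 + 34 + 540 = 634 min
634 = 0·1440 + 634; 634 = 10·60 + 34 → 10:34, same day
→ 2025-05-31 10:34 XRQ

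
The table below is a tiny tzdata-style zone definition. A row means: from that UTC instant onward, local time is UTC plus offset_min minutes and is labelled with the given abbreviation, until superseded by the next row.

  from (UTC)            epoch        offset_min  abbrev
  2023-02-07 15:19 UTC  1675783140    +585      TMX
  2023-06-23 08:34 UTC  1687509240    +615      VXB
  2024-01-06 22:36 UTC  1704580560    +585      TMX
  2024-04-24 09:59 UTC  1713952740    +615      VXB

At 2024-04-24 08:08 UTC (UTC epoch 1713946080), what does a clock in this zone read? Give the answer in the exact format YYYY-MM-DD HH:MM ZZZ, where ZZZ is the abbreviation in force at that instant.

2024-04-24 17:53 TMX

Query: 2024-04-24 08:08 UTC
Rule 3/4 (TMX, +09:45): 2024-01-06 22:36 UTC ≤ query < 2024-04-24 09:59 UTC
8·60 + 8 + 585 = 1073 min
1073 = 0·1440 + 1073; 1073 = 17·60 + 53 → 17:53, same day
→ 2024-04-24 17:53 TMX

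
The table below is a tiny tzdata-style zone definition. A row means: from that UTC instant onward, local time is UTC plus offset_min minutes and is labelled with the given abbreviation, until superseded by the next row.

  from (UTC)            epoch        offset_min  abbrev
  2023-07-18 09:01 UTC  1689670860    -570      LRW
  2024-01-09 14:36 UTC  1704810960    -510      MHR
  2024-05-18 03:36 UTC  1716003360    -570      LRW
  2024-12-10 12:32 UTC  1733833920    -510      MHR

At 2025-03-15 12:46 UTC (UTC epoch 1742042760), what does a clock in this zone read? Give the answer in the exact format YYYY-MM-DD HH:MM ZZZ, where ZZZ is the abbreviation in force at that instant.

2025-03-15 04:16 MHR

Query: 2025-03-15 12:46 UTC
Rule 4/4 (MHR, -08:30): 2024-12-10 12:32 UTC ≤ query < +∞
12·60 + 46 - 510 = 256 min
256 = 0·1440 + 256; 256 = 4·60 + 16 → 04:16, same day
→ 2025-03-15 04:16 MHR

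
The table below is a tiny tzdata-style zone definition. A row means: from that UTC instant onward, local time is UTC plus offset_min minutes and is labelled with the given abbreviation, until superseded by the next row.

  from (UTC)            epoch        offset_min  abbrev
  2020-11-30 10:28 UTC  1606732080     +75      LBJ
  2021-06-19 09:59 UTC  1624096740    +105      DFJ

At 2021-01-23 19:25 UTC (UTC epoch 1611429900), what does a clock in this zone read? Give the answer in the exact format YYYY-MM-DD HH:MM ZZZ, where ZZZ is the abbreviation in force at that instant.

2021-01-23 20:40 LBJ

Query: 2021-01-23 19:25 UTC
Rule 1/2 (LBJ, +01:15): 2020-11-30 10:28 UTC ≤ query < 2021-06-19 09:59 UTC
19·60 + 25 + 75 = 1240 min
1240 = 0·1440 + 1240; 1240 = 20·60 + 40 → 20:40, same day
→ 2021-01-23 20:40 LBJ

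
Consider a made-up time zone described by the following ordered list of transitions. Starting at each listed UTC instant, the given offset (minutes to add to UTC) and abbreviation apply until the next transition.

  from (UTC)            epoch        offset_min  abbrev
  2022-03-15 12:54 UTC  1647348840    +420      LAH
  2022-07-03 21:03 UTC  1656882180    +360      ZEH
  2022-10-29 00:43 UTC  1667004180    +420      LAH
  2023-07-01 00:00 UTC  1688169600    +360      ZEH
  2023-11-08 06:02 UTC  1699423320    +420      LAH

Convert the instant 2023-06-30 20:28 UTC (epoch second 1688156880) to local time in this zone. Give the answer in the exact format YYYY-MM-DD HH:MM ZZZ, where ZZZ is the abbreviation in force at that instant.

2023-07-01 03:28 LAH

Query: 2023-06-30 20:28 UTC
Rule 3/5 (LAH, +07:00): 2022-10-29 00:43 UTC ≤ query < 2023-07-01 00:00 UTC
20·60 + 28 + 420 = 1648 min
1648 = 1·1440 + 208; 208 = 3·60 + 28 → 03:28, 2023-06-30 + 1 day = 2023-07-01
→ 2023-07-01 03:28 LAH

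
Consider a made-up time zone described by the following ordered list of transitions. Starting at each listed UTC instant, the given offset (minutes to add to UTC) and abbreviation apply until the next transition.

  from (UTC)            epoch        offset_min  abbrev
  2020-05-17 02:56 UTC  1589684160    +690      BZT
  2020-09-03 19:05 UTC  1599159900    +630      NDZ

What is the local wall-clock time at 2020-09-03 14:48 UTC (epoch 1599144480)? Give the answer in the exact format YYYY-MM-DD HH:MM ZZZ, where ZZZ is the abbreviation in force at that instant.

2020-09-04 02:18 BZT

Query: 2020-09-03 14:48 UTC
Rule 1/2 (BZT, +11:30): 2020-05-17 02:56 UTC ≤ query < 2020-09-03 19:05 UTC
14·60 + 48 + 690 = 1578 min
1578 = 1·1440 + 138; 138 = 2·60 + 18 → 02:18, 2020-09-03 + 1 day = 2020-09-04
→ 2020-09-04 02:18 BZT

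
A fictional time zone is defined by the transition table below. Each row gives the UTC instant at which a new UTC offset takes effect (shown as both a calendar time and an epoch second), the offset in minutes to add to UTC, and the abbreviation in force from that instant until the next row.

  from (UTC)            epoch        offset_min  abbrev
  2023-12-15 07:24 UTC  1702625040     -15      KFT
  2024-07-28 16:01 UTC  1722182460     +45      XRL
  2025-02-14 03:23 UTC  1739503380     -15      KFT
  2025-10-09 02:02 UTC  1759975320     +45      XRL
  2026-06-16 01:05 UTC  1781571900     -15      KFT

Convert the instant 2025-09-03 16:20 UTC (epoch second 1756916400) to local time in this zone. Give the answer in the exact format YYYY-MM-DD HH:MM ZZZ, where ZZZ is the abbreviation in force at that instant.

Query: 2025-09-03 16:20 UTC
Rule 3/5 (KFT, -00:15): 2025-02-14 03:23 UTC ≤ query < 2025-10-09 02:02 UTC
16·60 + 20 - 15 = 965 min
965 = 0·1440 + 965; 965 = 16·60 + 5 → 16:05, same day
→ 2025-09-03 16:05 KFT

2025-09-03 16:05 KFT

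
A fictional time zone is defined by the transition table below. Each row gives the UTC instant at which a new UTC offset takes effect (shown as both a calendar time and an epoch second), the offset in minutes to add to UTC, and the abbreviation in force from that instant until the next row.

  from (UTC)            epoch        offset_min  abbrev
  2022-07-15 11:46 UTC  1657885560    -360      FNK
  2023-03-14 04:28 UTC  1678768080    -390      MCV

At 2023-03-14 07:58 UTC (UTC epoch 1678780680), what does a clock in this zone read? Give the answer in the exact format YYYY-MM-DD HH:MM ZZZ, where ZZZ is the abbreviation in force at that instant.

2023-03-14 01:28 MCV

Query: 2023-03-14 07:58 UTC
Rule 2/2 (MCV, -06:30): 2023-03-14 04:28 UTC ≤ query < +∞
7·60 + 58 - 390 = 88 min
88 = 0·1440 + 88; 88 = 1·60 + 28 → 01:28, same day
→ 2023-03-14 01:28 MCV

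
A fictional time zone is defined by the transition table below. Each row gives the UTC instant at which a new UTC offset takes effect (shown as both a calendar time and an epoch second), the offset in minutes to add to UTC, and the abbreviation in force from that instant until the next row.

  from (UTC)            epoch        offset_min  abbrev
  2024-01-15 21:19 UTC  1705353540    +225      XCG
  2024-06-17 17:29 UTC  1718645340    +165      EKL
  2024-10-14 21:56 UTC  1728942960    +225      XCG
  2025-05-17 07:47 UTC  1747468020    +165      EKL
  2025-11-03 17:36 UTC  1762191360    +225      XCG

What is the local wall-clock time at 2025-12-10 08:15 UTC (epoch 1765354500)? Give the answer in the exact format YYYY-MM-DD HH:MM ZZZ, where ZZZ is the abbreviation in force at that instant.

2025-12-10 12:00 XCG

Query: 2025-12-10 08:15 UTC
Rule 5/5 (XCG, +03:45): 2025-11-03 17:36 UTC ≤ query < +∞
8·60 + 15 + 225 = 720 min
720 = 0·1440 + 720; 720 = 12·60 + 0 → 12:00, same day
→ 2025-12-10 12:00 XCG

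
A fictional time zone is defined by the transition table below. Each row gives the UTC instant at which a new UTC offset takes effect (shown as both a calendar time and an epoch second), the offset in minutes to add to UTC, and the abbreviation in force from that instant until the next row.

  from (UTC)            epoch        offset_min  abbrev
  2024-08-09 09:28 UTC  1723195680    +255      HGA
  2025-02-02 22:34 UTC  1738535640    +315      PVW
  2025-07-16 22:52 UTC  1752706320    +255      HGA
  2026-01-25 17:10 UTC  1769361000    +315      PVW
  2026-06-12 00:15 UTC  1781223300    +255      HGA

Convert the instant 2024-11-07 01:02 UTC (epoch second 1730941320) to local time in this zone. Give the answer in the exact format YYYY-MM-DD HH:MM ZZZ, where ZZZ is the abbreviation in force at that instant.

2024-11-07 05:17 HGA

Query: 2024-11-07 01:02 UTC
Rule 1/5 (HGA, +04:15): 2024-08-09 09:28 UTC ≤ query < 2025-02-02 22:34 UTC
1·60 + 2 + 255 = 317 min
317 = 0·1440 + 317; 317 = 5·60 + 17 → 05:17, same day
→ 2024-11-07 05:17 HGA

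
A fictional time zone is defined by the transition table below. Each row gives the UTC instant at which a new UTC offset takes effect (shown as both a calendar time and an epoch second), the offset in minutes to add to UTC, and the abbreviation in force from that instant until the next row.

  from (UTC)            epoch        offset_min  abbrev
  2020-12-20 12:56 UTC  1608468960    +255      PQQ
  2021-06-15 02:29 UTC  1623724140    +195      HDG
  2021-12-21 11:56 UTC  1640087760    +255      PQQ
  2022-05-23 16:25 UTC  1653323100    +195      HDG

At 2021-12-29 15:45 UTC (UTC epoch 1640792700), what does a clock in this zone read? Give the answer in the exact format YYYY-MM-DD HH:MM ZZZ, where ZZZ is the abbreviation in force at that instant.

Query: 2021-12-29 15:45 UTC
Rule 3/4 (PQQ, +04:15): 2021-12-21 11:56 UTC ≤ query < 2022-05-23 16:25 UTC
15·60 + 45 + 255 = 1200 min
1200 = 0·1440 + 1200; 1200 = 20·60 + 0 → 20:00, same day
→ 2021-12-29 20:00 PQQ

2021-12-29 20:00 PQQ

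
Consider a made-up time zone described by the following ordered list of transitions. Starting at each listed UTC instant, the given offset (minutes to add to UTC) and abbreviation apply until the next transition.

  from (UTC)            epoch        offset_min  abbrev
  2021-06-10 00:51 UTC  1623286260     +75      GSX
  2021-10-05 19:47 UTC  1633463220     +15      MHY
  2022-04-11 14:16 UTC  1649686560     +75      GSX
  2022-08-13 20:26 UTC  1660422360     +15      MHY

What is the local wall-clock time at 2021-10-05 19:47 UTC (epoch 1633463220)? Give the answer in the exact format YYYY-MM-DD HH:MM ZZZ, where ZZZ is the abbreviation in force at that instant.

2021-10-05 20:02 MHY

Query: 2021-10-05 19:47 UTC
Rule 2/4 (MHY, +00:15): 2021-10-05 19:47 UTC ≤ query < 2022-04-11 14:16 UTC
19·60 + 47 + 15 = 1202 min
1202 = 0·1440 + 1202; 1202 = 20·60 + 2 → 20:02, same day
→ 2021-10-05 20:02 MHY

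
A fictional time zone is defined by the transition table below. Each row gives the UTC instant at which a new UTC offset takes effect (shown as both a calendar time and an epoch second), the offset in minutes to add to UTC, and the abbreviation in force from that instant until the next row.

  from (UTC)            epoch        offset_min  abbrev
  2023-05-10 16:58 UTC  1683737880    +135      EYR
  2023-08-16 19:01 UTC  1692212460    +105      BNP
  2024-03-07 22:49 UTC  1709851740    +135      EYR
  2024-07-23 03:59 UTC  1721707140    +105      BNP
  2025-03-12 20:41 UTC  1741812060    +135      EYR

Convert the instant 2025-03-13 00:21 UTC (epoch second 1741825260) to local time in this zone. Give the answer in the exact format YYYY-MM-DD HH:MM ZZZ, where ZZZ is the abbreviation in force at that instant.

2025-03-13 02:36 EYR

Query: 2025-03-13 00:21 UTC
Rule 5/5 (EYR, +02:15): 2025-03-12 20:41 UTC ≤ query < +∞
0·60 + 21 + 135 = 156 min
156 = 0·1440 + 156; 156 = 2·60 + 36 → 02:36, same day
→ 2025-03-13 02:36 EYR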